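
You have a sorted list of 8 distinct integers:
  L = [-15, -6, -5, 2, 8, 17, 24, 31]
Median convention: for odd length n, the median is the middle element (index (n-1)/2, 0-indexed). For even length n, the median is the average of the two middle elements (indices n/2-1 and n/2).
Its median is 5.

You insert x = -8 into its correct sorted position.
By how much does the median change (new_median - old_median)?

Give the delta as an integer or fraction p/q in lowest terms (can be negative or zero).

Answer: -3

Derivation:
Old median = 5
After inserting x = -8: new sorted = [-15, -8, -6, -5, 2, 8, 17, 24, 31]
New median = 2
Delta = 2 - 5 = -3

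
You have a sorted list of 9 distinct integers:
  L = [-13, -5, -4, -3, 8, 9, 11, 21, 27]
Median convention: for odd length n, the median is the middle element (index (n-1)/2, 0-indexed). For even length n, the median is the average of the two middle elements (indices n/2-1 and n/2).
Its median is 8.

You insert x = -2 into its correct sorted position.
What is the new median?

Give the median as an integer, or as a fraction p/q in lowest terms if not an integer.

Old list (sorted, length 9): [-13, -5, -4, -3, 8, 9, 11, 21, 27]
Old median = 8
Insert x = -2
Old length odd (9). Middle was index 4 = 8.
New length even (10). New median = avg of two middle elements.
x = -2: 4 elements are < x, 5 elements are > x.
New sorted list: [-13, -5, -4, -3, -2, 8, 9, 11, 21, 27]
New median = 3

Answer: 3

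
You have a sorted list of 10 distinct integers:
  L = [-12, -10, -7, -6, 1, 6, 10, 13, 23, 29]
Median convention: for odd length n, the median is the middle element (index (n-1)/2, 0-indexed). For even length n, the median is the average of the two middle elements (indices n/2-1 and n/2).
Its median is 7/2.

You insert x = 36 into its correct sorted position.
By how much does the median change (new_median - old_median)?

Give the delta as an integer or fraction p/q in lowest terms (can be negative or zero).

Old median = 7/2
After inserting x = 36: new sorted = [-12, -10, -7, -6, 1, 6, 10, 13, 23, 29, 36]
New median = 6
Delta = 6 - 7/2 = 5/2

Answer: 5/2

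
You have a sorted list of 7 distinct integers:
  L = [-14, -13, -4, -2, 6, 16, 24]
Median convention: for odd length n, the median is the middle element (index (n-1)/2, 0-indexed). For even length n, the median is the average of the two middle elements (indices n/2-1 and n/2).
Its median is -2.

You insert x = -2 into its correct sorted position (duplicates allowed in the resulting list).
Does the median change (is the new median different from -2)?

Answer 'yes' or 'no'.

Answer: no

Derivation:
Old median = -2
Insert x = -2
New median = -2
Changed? no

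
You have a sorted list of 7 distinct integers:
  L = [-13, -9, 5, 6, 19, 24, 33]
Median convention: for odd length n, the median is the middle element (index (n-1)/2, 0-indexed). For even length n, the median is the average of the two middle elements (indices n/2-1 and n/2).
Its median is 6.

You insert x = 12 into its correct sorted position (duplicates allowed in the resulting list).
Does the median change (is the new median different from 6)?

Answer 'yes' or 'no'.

Old median = 6
Insert x = 12
New median = 9
Changed? yes

Answer: yes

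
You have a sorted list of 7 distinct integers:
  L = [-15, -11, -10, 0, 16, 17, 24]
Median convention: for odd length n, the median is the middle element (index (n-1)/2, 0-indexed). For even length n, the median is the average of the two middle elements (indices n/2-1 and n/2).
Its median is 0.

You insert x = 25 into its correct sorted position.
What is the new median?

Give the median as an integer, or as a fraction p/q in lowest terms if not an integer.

Old list (sorted, length 7): [-15, -11, -10, 0, 16, 17, 24]
Old median = 0
Insert x = 25
Old length odd (7). Middle was index 3 = 0.
New length even (8). New median = avg of two middle elements.
x = 25: 7 elements are < x, 0 elements are > x.
New sorted list: [-15, -11, -10, 0, 16, 17, 24, 25]
New median = 8

Answer: 8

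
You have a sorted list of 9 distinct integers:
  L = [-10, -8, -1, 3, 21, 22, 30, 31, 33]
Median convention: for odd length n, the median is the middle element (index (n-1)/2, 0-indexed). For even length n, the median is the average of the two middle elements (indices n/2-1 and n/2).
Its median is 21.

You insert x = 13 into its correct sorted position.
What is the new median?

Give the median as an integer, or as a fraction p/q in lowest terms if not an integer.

Old list (sorted, length 9): [-10, -8, -1, 3, 21, 22, 30, 31, 33]
Old median = 21
Insert x = 13
Old length odd (9). Middle was index 4 = 21.
New length even (10). New median = avg of two middle elements.
x = 13: 4 elements are < x, 5 elements are > x.
New sorted list: [-10, -8, -1, 3, 13, 21, 22, 30, 31, 33]
New median = 17

Answer: 17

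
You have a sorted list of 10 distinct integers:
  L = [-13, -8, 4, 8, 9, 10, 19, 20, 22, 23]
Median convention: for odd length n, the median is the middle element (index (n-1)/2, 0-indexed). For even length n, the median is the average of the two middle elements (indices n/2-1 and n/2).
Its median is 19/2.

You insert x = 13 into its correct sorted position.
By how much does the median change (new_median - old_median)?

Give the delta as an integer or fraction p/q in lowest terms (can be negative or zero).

Old median = 19/2
After inserting x = 13: new sorted = [-13, -8, 4, 8, 9, 10, 13, 19, 20, 22, 23]
New median = 10
Delta = 10 - 19/2 = 1/2

Answer: 1/2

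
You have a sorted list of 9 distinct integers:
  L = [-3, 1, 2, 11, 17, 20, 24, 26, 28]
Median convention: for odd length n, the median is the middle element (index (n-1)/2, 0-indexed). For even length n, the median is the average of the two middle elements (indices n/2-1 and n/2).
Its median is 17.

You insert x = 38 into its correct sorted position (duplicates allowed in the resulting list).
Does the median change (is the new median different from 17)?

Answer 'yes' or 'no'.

Old median = 17
Insert x = 38
New median = 37/2
Changed? yes

Answer: yes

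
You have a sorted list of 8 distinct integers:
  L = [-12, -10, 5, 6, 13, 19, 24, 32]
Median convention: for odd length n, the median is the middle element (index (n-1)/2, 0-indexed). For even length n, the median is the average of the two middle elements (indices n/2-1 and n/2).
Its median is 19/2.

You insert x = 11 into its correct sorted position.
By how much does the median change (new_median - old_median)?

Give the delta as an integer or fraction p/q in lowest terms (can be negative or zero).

Old median = 19/2
After inserting x = 11: new sorted = [-12, -10, 5, 6, 11, 13, 19, 24, 32]
New median = 11
Delta = 11 - 19/2 = 3/2

Answer: 3/2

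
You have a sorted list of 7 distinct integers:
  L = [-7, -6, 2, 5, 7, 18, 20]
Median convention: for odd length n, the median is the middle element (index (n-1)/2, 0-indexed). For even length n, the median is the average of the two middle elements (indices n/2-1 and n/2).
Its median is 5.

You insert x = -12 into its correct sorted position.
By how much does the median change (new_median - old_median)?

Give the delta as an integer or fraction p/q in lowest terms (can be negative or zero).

Old median = 5
After inserting x = -12: new sorted = [-12, -7, -6, 2, 5, 7, 18, 20]
New median = 7/2
Delta = 7/2 - 5 = -3/2

Answer: -3/2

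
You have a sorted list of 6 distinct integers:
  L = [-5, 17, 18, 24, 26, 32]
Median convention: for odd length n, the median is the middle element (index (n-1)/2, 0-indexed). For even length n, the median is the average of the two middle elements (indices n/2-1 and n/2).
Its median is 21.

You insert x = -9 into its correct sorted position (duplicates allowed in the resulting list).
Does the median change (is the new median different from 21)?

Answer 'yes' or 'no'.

Answer: yes

Derivation:
Old median = 21
Insert x = -9
New median = 18
Changed? yes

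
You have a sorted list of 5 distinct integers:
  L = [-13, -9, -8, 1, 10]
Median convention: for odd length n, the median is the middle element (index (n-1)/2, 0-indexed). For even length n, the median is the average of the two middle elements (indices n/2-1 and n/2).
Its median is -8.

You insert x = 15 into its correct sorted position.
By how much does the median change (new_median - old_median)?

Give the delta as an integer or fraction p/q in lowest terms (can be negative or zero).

Old median = -8
After inserting x = 15: new sorted = [-13, -9, -8, 1, 10, 15]
New median = -7/2
Delta = -7/2 - -8 = 9/2

Answer: 9/2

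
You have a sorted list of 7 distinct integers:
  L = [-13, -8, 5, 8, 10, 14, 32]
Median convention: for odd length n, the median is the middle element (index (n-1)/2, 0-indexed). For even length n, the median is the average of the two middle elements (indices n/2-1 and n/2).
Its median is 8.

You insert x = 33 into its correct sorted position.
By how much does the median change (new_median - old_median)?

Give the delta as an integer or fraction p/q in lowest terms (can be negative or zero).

Old median = 8
After inserting x = 33: new sorted = [-13, -8, 5, 8, 10, 14, 32, 33]
New median = 9
Delta = 9 - 8 = 1

Answer: 1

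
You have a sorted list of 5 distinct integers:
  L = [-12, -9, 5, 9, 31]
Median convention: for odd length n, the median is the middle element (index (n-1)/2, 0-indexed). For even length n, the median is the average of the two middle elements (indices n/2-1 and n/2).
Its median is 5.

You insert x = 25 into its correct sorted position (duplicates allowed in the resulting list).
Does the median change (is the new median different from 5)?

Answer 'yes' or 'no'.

Answer: yes

Derivation:
Old median = 5
Insert x = 25
New median = 7
Changed? yes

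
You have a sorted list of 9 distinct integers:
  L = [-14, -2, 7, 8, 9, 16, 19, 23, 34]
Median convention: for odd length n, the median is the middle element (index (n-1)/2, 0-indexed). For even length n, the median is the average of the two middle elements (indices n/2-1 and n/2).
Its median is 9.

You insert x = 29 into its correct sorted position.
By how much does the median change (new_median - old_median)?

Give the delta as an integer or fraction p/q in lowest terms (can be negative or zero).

Answer: 7/2

Derivation:
Old median = 9
After inserting x = 29: new sorted = [-14, -2, 7, 8, 9, 16, 19, 23, 29, 34]
New median = 25/2
Delta = 25/2 - 9 = 7/2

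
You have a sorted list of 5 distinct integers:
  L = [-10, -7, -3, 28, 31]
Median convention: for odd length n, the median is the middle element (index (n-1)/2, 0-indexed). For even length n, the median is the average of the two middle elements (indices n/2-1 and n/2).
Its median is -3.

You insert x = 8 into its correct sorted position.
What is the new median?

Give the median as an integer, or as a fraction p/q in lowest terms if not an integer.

Answer: 5/2

Derivation:
Old list (sorted, length 5): [-10, -7, -3, 28, 31]
Old median = -3
Insert x = 8
Old length odd (5). Middle was index 2 = -3.
New length even (6). New median = avg of two middle elements.
x = 8: 3 elements are < x, 2 elements are > x.
New sorted list: [-10, -7, -3, 8, 28, 31]
New median = 5/2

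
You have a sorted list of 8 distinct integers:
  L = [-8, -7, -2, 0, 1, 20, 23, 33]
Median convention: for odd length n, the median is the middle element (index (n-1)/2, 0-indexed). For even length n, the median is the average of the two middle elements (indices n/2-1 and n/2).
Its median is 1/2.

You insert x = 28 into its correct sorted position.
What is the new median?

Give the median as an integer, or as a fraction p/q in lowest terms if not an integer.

Answer: 1

Derivation:
Old list (sorted, length 8): [-8, -7, -2, 0, 1, 20, 23, 33]
Old median = 1/2
Insert x = 28
Old length even (8). Middle pair: indices 3,4 = 0,1.
New length odd (9). New median = single middle element.
x = 28: 7 elements are < x, 1 elements are > x.
New sorted list: [-8, -7, -2, 0, 1, 20, 23, 28, 33]
New median = 1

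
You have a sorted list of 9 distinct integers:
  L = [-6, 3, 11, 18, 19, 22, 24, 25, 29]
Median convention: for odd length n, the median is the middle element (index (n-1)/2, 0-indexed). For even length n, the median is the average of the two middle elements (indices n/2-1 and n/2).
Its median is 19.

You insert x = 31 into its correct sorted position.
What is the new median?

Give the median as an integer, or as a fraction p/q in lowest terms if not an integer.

Answer: 41/2

Derivation:
Old list (sorted, length 9): [-6, 3, 11, 18, 19, 22, 24, 25, 29]
Old median = 19
Insert x = 31
Old length odd (9). Middle was index 4 = 19.
New length even (10). New median = avg of two middle elements.
x = 31: 9 elements are < x, 0 elements are > x.
New sorted list: [-6, 3, 11, 18, 19, 22, 24, 25, 29, 31]
New median = 41/2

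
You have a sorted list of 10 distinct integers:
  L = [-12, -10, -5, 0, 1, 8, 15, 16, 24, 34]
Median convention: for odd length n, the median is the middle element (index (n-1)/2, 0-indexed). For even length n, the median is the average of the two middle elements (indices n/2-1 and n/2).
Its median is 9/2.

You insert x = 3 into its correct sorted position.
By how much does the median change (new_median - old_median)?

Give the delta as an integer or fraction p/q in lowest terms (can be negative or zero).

Answer: -3/2

Derivation:
Old median = 9/2
After inserting x = 3: new sorted = [-12, -10, -5, 0, 1, 3, 8, 15, 16, 24, 34]
New median = 3
Delta = 3 - 9/2 = -3/2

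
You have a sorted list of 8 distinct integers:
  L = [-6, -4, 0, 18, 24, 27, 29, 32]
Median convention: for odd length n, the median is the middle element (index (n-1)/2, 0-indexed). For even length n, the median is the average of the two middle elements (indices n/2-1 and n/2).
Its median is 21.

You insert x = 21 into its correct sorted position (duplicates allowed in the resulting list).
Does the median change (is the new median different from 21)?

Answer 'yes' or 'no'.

Old median = 21
Insert x = 21
New median = 21
Changed? no

Answer: no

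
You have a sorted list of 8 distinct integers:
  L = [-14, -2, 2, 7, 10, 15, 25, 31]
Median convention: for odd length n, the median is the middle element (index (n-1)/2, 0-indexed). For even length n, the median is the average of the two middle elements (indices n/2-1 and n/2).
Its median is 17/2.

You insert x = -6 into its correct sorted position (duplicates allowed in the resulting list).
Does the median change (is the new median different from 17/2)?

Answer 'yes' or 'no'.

Old median = 17/2
Insert x = -6
New median = 7
Changed? yes

Answer: yes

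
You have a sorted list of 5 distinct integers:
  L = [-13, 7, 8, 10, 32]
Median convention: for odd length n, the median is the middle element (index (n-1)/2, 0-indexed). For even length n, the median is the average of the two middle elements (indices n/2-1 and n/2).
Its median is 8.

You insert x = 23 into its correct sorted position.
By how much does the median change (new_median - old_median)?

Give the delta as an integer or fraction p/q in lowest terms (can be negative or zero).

Answer: 1

Derivation:
Old median = 8
After inserting x = 23: new sorted = [-13, 7, 8, 10, 23, 32]
New median = 9
Delta = 9 - 8 = 1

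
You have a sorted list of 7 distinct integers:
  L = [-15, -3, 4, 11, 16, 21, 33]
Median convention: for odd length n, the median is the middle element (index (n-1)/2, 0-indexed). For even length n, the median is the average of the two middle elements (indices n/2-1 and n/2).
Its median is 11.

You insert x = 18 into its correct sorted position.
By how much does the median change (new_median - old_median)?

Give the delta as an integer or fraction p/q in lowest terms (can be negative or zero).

Old median = 11
After inserting x = 18: new sorted = [-15, -3, 4, 11, 16, 18, 21, 33]
New median = 27/2
Delta = 27/2 - 11 = 5/2

Answer: 5/2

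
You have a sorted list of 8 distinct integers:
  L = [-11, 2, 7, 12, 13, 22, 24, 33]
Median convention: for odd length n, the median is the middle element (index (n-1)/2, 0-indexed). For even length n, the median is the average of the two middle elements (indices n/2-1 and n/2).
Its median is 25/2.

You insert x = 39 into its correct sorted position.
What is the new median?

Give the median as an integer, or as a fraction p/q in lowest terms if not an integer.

Answer: 13

Derivation:
Old list (sorted, length 8): [-11, 2, 7, 12, 13, 22, 24, 33]
Old median = 25/2
Insert x = 39
Old length even (8). Middle pair: indices 3,4 = 12,13.
New length odd (9). New median = single middle element.
x = 39: 8 elements are < x, 0 elements are > x.
New sorted list: [-11, 2, 7, 12, 13, 22, 24, 33, 39]
New median = 13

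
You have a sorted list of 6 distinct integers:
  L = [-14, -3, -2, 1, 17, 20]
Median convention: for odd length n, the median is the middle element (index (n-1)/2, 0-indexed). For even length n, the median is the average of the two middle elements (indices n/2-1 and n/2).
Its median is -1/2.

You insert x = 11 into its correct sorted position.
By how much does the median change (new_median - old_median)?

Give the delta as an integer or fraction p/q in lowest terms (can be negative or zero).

Answer: 3/2

Derivation:
Old median = -1/2
After inserting x = 11: new sorted = [-14, -3, -2, 1, 11, 17, 20]
New median = 1
Delta = 1 - -1/2 = 3/2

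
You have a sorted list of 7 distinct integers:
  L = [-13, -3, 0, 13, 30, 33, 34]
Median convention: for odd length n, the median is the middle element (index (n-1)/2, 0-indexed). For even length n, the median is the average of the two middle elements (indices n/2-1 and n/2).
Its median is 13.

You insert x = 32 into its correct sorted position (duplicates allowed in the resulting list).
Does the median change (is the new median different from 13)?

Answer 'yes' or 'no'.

Old median = 13
Insert x = 32
New median = 43/2
Changed? yes

Answer: yes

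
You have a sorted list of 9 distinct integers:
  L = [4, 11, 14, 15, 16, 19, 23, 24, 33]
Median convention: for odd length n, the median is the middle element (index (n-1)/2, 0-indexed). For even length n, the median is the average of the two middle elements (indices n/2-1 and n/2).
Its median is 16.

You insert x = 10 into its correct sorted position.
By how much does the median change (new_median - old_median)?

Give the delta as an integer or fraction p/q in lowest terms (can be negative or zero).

Answer: -1/2

Derivation:
Old median = 16
After inserting x = 10: new sorted = [4, 10, 11, 14, 15, 16, 19, 23, 24, 33]
New median = 31/2
Delta = 31/2 - 16 = -1/2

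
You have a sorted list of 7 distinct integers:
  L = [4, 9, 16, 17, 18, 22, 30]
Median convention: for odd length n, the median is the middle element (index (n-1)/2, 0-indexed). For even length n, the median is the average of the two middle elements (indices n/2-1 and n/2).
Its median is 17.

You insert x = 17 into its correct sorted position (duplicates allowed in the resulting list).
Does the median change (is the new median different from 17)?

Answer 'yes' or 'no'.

Old median = 17
Insert x = 17
New median = 17
Changed? no

Answer: no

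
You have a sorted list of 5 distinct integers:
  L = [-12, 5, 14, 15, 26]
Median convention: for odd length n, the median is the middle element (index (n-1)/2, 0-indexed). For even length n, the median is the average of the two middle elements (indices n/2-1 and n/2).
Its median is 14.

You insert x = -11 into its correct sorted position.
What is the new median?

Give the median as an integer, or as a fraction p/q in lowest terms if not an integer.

Old list (sorted, length 5): [-12, 5, 14, 15, 26]
Old median = 14
Insert x = -11
Old length odd (5). Middle was index 2 = 14.
New length even (6). New median = avg of two middle elements.
x = -11: 1 elements are < x, 4 elements are > x.
New sorted list: [-12, -11, 5, 14, 15, 26]
New median = 19/2

Answer: 19/2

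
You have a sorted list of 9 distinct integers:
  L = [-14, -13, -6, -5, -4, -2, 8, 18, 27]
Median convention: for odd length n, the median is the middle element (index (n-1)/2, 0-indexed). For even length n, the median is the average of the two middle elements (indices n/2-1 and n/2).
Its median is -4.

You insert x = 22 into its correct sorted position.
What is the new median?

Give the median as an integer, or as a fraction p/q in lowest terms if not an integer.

Answer: -3

Derivation:
Old list (sorted, length 9): [-14, -13, -6, -5, -4, -2, 8, 18, 27]
Old median = -4
Insert x = 22
Old length odd (9). Middle was index 4 = -4.
New length even (10). New median = avg of two middle elements.
x = 22: 8 elements are < x, 1 elements are > x.
New sorted list: [-14, -13, -6, -5, -4, -2, 8, 18, 22, 27]
New median = -3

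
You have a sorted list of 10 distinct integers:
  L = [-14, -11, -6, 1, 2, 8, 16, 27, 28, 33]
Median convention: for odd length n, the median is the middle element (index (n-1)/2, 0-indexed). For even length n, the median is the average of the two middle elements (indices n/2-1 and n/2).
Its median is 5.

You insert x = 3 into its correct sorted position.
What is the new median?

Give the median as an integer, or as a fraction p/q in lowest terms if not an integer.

Answer: 3

Derivation:
Old list (sorted, length 10): [-14, -11, -6, 1, 2, 8, 16, 27, 28, 33]
Old median = 5
Insert x = 3
Old length even (10). Middle pair: indices 4,5 = 2,8.
New length odd (11). New median = single middle element.
x = 3: 5 elements are < x, 5 elements are > x.
New sorted list: [-14, -11, -6, 1, 2, 3, 8, 16, 27, 28, 33]
New median = 3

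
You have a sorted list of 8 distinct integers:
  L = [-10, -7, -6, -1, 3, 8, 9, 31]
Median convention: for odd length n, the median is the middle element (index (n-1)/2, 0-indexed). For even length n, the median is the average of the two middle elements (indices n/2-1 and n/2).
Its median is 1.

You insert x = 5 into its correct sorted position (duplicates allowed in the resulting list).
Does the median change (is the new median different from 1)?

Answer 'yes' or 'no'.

Answer: yes

Derivation:
Old median = 1
Insert x = 5
New median = 3
Changed? yes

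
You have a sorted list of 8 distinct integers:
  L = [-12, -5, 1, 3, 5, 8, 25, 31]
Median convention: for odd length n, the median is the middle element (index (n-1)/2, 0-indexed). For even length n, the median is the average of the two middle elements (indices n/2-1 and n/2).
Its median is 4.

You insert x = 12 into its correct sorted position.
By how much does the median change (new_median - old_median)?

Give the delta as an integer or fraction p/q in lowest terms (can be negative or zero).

Old median = 4
After inserting x = 12: new sorted = [-12, -5, 1, 3, 5, 8, 12, 25, 31]
New median = 5
Delta = 5 - 4 = 1

Answer: 1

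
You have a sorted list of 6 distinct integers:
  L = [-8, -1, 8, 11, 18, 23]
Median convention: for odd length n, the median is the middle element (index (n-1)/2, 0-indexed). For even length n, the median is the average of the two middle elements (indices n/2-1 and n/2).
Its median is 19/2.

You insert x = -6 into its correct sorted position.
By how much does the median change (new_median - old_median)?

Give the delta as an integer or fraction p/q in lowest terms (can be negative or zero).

Answer: -3/2

Derivation:
Old median = 19/2
After inserting x = -6: new sorted = [-8, -6, -1, 8, 11, 18, 23]
New median = 8
Delta = 8 - 19/2 = -3/2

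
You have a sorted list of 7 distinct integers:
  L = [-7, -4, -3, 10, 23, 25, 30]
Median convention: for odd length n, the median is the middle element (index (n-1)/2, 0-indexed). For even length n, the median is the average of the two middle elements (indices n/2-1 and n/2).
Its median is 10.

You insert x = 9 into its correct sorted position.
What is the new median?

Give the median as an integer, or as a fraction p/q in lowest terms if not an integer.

Old list (sorted, length 7): [-7, -4, -3, 10, 23, 25, 30]
Old median = 10
Insert x = 9
Old length odd (7). Middle was index 3 = 10.
New length even (8). New median = avg of two middle elements.
x = 9: 3 elements are < x, 4 elements are > x.
New sorted list: [-7, -4, -3, 9, 10, 23, 25, 30]
New median = 19/2

Answer: 19/2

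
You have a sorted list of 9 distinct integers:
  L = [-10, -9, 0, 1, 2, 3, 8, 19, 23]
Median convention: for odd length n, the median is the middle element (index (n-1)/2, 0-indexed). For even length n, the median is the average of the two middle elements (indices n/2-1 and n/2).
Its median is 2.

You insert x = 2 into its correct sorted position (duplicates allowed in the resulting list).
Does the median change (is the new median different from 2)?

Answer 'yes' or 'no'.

Answer: no

Derivation:
Old median = 2
Insert x = 2
New median = 2
Changed? no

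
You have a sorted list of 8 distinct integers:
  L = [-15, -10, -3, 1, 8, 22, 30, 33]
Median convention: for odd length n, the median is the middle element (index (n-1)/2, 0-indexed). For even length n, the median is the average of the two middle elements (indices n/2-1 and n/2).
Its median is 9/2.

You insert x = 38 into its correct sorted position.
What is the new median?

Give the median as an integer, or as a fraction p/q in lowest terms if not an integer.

Answer: 8

Derivation:
Old list (sorted, length 8): [-15, -10, -3, 1, 8, 22, 30, 33]
Old median = 9/2
Insert x = 38
Old length even (8). Middle pair: indices 3,4 = 1,8.
New length odd (9). New median = single middle element.
x = 38: 8 elements are < x, 0 elements are > x.
New sorted list: [-15, -10, -3, 1, 8, 22, 30, 33, 38]
New median = 8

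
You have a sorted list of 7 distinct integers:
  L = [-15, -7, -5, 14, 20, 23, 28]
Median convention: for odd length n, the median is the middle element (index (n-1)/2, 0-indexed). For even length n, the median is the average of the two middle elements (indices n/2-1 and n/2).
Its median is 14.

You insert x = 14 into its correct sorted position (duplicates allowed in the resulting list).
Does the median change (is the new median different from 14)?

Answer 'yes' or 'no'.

Old median = 14
Insert x = 14
New median = 14
Changed? no

Answer: no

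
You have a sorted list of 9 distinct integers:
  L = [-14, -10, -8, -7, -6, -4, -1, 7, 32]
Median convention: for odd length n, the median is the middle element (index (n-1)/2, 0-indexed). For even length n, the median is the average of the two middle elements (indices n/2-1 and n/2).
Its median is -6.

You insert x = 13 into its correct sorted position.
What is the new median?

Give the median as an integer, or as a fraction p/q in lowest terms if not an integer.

Answer: -5

Derivation:
Old list (sorted, length 9): [-14, -10, -8, -7, -6, -4, -1, 7, 32]
Old median = -6
Insert x = 13
Old length odd (9). Middle was index 4 = -6.
New length even (10). New median = avg of two middle elements.
x = 13: 8 elements are < x, 1 elements are > x.
New sorted list: [-14, -10, -8, -7, -6, -4, -1, 7, 13, 32]
New median = -5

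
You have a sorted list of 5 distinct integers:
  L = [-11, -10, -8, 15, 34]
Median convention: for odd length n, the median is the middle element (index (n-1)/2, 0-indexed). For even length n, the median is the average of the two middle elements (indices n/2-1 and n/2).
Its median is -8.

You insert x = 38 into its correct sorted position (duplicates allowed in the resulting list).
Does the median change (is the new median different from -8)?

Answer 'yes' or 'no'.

Old median = -8
Insert x = 38
New median = 7/2
Changed? yes

Answer: yes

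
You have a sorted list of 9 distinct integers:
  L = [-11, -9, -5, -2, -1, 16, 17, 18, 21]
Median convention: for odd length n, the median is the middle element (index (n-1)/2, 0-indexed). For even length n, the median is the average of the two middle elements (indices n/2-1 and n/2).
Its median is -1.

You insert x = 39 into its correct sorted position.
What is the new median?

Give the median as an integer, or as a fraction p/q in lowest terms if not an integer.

Old list (sorted, length 9): [-11, -9, -5, -2, -1, 16, 17, 18, 21]
Old median = -1
Insert x = 39
Old length odd (9). Middle was index 4 = -1.
New length even (10). New median = avg of two middle elements.
x = 39: 9 elements are < x, 0 elements are > x.
New sorted list: [-11, -9, -5, -2, -1, 16, 17, 18, 21, 39]
New median = 15/2

Answer: 15/2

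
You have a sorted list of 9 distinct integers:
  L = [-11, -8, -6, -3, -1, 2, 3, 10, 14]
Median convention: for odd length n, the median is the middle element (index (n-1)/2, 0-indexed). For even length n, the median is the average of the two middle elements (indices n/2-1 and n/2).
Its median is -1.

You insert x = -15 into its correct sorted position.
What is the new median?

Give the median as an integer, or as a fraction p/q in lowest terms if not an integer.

Old list (sorted, length 9): [-11, -8, -6, -3, -1, 2, 3, 10, 14]
Old median = -1
Insert x = -15
Old length odd (9). Middle was index 4 = -1.
New length even (10). New median = avg of two middle elements.
x = -15: 0 elements are < x, 9 elements are > x.
New sorted list: [-15, -11, -8, -6, -3, -1, 2, 3, 10, 14]
New median = -2

Answer: -2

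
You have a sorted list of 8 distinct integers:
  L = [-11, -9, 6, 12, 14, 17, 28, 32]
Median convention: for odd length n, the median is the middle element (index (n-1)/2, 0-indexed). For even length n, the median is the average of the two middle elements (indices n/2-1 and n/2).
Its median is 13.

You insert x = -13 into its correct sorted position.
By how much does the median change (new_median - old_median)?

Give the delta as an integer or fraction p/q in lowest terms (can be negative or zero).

Answer: -1

Derivation:
Old median = 13
After inserting x = -13: new sorted = [-13, -11, -9, 6, 12, 14, 17, 28, 32]
New median = 12
Delta = 12 - 13 = -1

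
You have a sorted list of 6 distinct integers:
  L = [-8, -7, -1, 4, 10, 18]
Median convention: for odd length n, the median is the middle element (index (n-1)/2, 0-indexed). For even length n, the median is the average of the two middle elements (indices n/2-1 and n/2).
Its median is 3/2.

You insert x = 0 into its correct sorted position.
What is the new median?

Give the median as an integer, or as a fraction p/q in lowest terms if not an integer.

Old list (sorted, length 6): [-8, -7, -1, 4, 10, 18]
Old median = 3/2
Insert x = 0
Old length even (6). Middle pair: indices 2,3 = -1,4.
New length odd (7). New median = single middle element.
x = 0: 3 elements are < x, 3 elements are > x.
New sorted list: [-8, -7, -1, 0, 4, 10, 18]
New median = 0

Answer: 0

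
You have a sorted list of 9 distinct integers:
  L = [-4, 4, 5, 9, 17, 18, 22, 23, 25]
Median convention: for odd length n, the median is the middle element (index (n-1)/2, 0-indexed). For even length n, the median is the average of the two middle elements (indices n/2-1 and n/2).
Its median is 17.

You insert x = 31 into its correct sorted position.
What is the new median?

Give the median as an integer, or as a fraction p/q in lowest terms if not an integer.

Answer: 35/2

Derivation:
Old list (sorted, length 9): [-4, 4, 5, 9, 17, 18, 22, 23, 25]
Old median = 17
Insert x = 31
Old length odd (9). Middle was index 4 = 17.
New length even (10). New median = avg of two middle elements.
x = 31: 9 elements are < x, 0 elements are > x.
New sorted list: [-4, 4, 5, 9, 17, 18, 22, 23, 25, 31]
New median = 35/2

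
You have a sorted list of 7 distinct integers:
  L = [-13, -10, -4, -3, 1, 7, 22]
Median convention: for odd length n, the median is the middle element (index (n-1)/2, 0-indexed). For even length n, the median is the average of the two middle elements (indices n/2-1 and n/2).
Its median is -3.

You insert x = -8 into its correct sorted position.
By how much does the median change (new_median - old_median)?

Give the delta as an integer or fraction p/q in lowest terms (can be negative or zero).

Answer: -1/2

Derivation:
Old median = -3
After inserting x = -8: new sorted = [-13, -10, -8, -4, -3, 1, 7, 22]
New median = -7/2
Delta = -7/2 - -3 = -1/2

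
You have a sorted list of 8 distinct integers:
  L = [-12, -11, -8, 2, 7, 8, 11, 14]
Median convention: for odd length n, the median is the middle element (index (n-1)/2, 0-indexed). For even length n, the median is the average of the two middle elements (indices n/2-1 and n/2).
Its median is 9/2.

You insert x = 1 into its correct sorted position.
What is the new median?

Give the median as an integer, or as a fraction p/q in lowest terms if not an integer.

Old list (sorted, length 8): [-12, -11, -8, 2, 7, 8, 11, 14]
Old median = 9/2
Insert x = 1
Old length even (8). Middle pair: indices 3,4 = 2,7.
New length odd (9). New median = single middle element.
x = 1: 3 elements are < x, 5 elements are > x.
New sorted list: [-12, -11, -8, 1, 2, 7, 8, 11, 14]
New median = 2

Answer: 2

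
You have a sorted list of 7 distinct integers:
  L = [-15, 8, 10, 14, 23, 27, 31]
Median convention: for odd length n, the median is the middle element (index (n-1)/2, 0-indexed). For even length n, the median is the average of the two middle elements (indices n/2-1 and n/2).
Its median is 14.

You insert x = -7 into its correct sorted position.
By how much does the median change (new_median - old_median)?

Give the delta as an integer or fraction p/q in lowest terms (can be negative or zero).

Old median = 14
After inserting x = -7: new sorted = [-15, -7, 8, 10, 14, 23, 27, 31]
New median = 12
Delta = 12 - 14 = -2

Answer: -2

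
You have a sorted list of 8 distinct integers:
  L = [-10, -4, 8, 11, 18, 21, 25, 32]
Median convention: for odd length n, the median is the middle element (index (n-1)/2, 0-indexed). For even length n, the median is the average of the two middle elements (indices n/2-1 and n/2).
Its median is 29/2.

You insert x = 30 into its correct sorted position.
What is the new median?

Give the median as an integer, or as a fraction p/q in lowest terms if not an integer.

Old list (sorted, length 8): [-10, -4, 8, 11, 18, 21, 25, 32]
Old median = 29/2
Insert x = 30
Old length even (8). Middle pair: indices 3,4 = 11,18.
New length odd (9). New median = single middle element.
x = 30: 7 elements are < x, 1 elements are > x.
New sorted list: [-10, -4, 8, 11, 18, 21, 25, 30, 32]
New median = 18

Answer: 18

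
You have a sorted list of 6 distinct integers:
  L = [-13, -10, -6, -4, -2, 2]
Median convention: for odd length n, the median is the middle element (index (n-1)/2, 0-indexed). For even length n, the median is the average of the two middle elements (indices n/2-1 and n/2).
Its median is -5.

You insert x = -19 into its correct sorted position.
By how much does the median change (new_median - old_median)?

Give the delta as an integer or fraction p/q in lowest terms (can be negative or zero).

Old median = -5
After inserting x = -19: new sorted = [-19, -13, -10, -6, -4, -2, 2]
New median = -6
Delta = -6 - -5 = -1

Answer: -1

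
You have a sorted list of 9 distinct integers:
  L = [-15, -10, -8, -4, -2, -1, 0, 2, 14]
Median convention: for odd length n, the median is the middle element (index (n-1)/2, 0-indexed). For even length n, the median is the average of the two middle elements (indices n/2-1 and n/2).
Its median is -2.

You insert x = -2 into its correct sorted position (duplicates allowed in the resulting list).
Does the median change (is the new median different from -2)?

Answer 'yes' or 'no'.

Old median = -2
Insert x = -2
New median = -2
Changed? no

Answer: no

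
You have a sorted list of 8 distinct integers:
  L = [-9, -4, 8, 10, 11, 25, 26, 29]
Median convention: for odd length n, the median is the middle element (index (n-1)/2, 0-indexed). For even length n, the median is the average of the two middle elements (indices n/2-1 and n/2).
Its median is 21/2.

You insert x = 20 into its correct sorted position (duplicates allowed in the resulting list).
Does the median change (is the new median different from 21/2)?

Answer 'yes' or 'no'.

Answer: yes

Derivation:
Old median = 21/2
Insert x = 20
New median = 11
Changed? yes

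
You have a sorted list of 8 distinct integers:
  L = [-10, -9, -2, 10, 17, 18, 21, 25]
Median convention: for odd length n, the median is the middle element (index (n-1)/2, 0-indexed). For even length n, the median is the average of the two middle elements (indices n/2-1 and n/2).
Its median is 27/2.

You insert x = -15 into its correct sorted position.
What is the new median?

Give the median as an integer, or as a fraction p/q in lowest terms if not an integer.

Old list (sorted, length 8): [-10, -9, -2, 10, 17, 18, 21, 25]
Old median = 27/2
Insert x = -15
Old length even (8). Middle pair: indices 3,4 = 10,17.
New length odd (9). New median = single middle element.
x = -15: 0 elements are < x, 8 elements are > x.
New sorted list: [-15, -10, -9, -2, 10, 17, 18, 21, 25]
New median = 10

Answer: 10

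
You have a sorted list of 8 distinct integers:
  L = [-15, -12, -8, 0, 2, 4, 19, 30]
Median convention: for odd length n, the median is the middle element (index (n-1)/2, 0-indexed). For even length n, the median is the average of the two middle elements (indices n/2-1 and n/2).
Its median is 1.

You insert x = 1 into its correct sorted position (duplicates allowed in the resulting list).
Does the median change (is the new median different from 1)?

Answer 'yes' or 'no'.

Answer: no

Derivation:
Old median = 1
Insert x = 1
New median = 1
Changed? no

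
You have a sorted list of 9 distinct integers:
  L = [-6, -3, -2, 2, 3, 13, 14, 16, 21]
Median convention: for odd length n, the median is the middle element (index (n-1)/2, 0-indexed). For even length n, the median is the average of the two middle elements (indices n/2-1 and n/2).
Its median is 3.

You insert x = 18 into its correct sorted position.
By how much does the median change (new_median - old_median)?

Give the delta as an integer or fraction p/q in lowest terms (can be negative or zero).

Answer: 5

Derivation:
Old median = 3
After inserting x = 18: new sorted = [-6, -3, -2, 2, 3, 13, 14, 16, 18, 21]
New median = 8
Delta = 8 - 3 = 5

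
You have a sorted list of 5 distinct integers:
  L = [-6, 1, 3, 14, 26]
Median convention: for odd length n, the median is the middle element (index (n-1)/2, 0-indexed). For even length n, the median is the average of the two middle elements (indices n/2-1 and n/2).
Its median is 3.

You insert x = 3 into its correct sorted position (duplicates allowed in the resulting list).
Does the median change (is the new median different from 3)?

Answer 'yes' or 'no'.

Answer: no

Derivation:
Old median = 3
Insert x = 3
New median = 3
Changed? no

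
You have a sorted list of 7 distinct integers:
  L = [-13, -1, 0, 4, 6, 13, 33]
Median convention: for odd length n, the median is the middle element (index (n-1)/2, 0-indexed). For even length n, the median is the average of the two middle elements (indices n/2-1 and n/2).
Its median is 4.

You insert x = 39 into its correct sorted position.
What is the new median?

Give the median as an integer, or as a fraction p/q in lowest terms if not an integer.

Old list (sorted, length 7): [-13, -1, 0, 4, 6, 13, 33]
Old median = 4
Insert x = 39
Old length odd (7). Middle was index 3 = 4.
New length even (8). New median = avg of two middle elements.
x = 39: 7 elements are < x, 0 elements are > x.
New sorted list: [-13, -1, 0, 4, 6, 13, 33, 39]
New median = 5

Answer: 5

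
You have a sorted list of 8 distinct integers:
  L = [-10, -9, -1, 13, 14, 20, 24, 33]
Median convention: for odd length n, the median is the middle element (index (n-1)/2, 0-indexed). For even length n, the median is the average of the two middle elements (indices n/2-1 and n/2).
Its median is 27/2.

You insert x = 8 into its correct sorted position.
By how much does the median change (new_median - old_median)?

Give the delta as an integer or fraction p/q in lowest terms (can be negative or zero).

Answer: -1/2

Derivation:
Old median = 27/2
After inserting x = 8: new sorted = [-10, -9, -1, 8, 13, 14, 20, 24, 33]
New median = 13
Delta = 13 - 27/2 = -1/2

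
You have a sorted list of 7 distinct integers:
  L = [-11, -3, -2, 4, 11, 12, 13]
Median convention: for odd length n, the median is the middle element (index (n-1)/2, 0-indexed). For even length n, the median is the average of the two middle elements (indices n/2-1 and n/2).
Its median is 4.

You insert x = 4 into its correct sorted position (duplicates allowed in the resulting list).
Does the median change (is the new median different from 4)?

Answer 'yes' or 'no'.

Old median = 4
Insert x = 4
New median = 4
Changed? no

Answer: no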